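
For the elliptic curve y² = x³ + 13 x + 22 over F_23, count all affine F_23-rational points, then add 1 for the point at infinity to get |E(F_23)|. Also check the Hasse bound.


Affine points = {(1, 6), (1, 17), (4, 0), (10, 5), (10, 18), (11, 1), (11, 22), (14, 2), (14, 21), (15, 2), (15, 21), (16, 5), (16, 18), (17, 2), (17, 21), (18, 4), (18, 19), (20, 5), (20, 18), (22, 10), (22, 13)}; affine count = 21; |E(F_23)| = 22.

Discriminant check: Δ ∝ 4a³ + 27b² = 4·13³ + 27·22² = 4·2197 + 27·484 ≡ 6 (mod 23). Nonzero ⇒ E is nonsingular.
For each x ∈ F_23, compute rhs = x³ + 13·x + 22 mod 23, then count y ∈ F_23 with y² ≡ rhs.
  x = 0: rhs = 22, matching y values: none (0 points).
  x = 1: rhs = 13, matching y values: 6, 17 (2 points).
  x = 2: rhs = 10, matching y values: none (0 points).
  x = 3: rhs = 19, matching y values: none (0 points).
  x = 4: rhs = 0, matching y values: 0 (1 points).
  x = 5: rhs = 5, matching y values: none (0 points).
  x = 6: rhs = 17, matching y values: none (0 points).
  x = 7: rhs = 19, matching y values: none (0 points).
  x = 8: rhs = 17, matching y values: none (0 points).
  x = 9: rhs = 17, matching y values: none (0 points).
  x = 10: rhs = 2, matching y values: 5, 18 (2 points).
  x = 11: rhs = 1, matching y values: 1, 22 (2 points).
  x = 12: rhs = 20, matching y values: none (0 points).
  x = 13: rhs = 19, matching y values: none (0 points).
  x = 14: rhs = 4, matching y values: 2, 21 (2 points).
  x = 15: rhs = 4, matching y values: 2, 21 (2 points).
  x = 16: rhs = 2, matching y values: 5, 18 (2 points).
  x = 17: rhs = 4, matching y values: 2, 21 (2 points).
  x = 18: rhs = 16, matching y values: 4, 19 (2 points).
  x = 19: rhs = 21, matching y values: none (0 points).
  x = 20: rhs = 2, matching y values: 5, 18 (2 points).
  x = 21: rhs = 11, matching y values: none (0 points).
  x = 22: rhs = 8, matching y values: 10, 13 (2 points).
Total affine count: 21.
Full point count |E(F_23)| = 21 + 1 = 22.
Hasse bound: |22 − (23+1)| = |-2| = 2 ≤ 2√23 ≈ 9.5917 ✓.


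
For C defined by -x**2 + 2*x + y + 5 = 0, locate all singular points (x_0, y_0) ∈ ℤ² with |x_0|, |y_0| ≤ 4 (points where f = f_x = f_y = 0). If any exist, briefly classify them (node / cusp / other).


No singular points in the scanned grid; C is smooth there.

Compute partial derivatives:
  f_x = 2 - 2*x.
  f_y = 1.
f_y = 1 is a nonzero constant, so f_y never vanishes: no point (x, y) can satisfy f = f_x = f_y = 0. In particular no (x, y) ∈ {−4, ..., 4}² is singular; the curve is smooth.


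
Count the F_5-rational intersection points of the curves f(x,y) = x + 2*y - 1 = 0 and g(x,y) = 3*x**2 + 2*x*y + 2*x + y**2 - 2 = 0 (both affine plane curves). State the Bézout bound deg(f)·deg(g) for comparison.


Common zeros: ∅; count = 0; Bézout bound = 2.

deg(f) = 1, deg(g) = 2, so Bézout bound = 2.
Scan x ∈ F_5. For each x, list the y ∈ F_5 with f(x, y) ≡ 0 and those with g(x, y) ≡ 0 (mod 5); the common zeros in that column are the intersection.
  x = 0: f ≡ 0 at y ∈ {3}; g ≡ 0 at y ∈ ∅; common: ∅.
  x = 1: f ≡ 0 at y ∈ {0}; g ≡ 0 at y ∈ ∅; common: ∅.
  x = 2: f ≡ 0 at y ∈ {2}; g ≡ 0 at y ∈ {3}; common: ∅.
  x = 3: f ≡ 0 at y ∈ {4}; g ≡ 0 at y ∈ ∅; common: ∅.
  x = 4: f ≡ 0 at y ∈ {1}; g ≡ 0 at y ∈ ∅; common: ∅.
Collecting: common zeros = ∅, so the count is 0.
Comparison with the Bézout bound: 0 ≤ 2 = deg(f)·deg(g), as expected for curves with no common component (the affine F_5-count falls short of the bound because intersections may lie at infinity, over extension fields, or carry multiplicity).


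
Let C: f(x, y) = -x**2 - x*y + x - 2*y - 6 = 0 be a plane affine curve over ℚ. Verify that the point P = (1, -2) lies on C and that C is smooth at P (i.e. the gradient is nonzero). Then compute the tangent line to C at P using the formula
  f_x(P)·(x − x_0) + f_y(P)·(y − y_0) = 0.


Tangent line at P: x - 3*y - 7 = 0.

Step 1: f(1, -2) = 0, so P lies on C.
Step 2: partial derivatives
  f_x(x, y) = -2*x - y + 1, f_y(x, y) = -x - 2.
  f_x(P) = 1, f_y(P) = -3 (gradient nonzero, so P is smooth).
Step 3: tangent line at P: 1·(x − 1) + -3·(y − -2) = 0.
Expanding: x - 3*y - 7 = 0.


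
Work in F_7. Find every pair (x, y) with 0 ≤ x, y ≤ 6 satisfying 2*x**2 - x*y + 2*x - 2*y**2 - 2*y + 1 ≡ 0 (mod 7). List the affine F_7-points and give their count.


Affine F_7-points: {(1, 1), (2, 1), (2, 4), (3, 2), (3, 6), (4, 2), (6, 4), (6, 6)}; count = 8.

For each of the 49 pairs (x, y) ∈ F_7², evaluate f(x, y) mod 7. Record the zeros.
  x = 0: [0↦1, 1↦4, 2↦3, 3↦5, 4↦3, 5↦4, 6↦1]  zeros at y ∈ ∅
  x = 1: [0↦5, 1↦0, 2↦5, 3↦6, 4↦3, 5↦3, 6↦6]  zeros at y ∈ {1}
  x = 2: [0↦6, 1↦0, 2↦4, 3↦4, 4↦0, 5↦6, 6↦1]  zeros at y ∈ {1, 4}
  x = 3: [0↦4, 1↦4, 2↦0, 3↦6, 4↦1, 5↦6, 6↦0]  zeros at y ∈ {2, 6}
  x = 4: [0↦6, 1↦5, 2↦0, 3↦5, 4↦6, 5↦3, 6↦3]  zeros at y ∈ {2}
  x = 5: [0↦5, 1↦3, 2↦4, 3↦1, 4↦1, 5↦4, 6↦3]  zeros at y ∈ ∅
  x = 6: [0↦1, 1↦5, 2↦5, 3↦1, 4↦0, 5↦2, 6↦0]  zeros at y ∈ {4, 6}
Collecting zeros: affine points = {(1, 1), (2, 1), (2, 4), (3, 2), (3, 6), (4, 2), (6, 4), (6, 6)}.
Total count |C(F_7)_aff| = 8.


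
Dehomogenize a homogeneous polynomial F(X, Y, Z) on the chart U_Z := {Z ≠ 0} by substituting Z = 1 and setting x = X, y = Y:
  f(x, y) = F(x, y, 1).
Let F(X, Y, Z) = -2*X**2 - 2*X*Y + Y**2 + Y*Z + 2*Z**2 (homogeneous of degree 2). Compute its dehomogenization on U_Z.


f(x, y) = -2*x**2 - 2*x*y + y**2 + y + 2

On U_Z we set Z = 1. Each monomial c·X^i·Y^j·Z^k in F becomes c·x^i·y^j·1^k = c·x^i·y^j.
Substituting Z = 1: F(X, Y, 1) = -2*x**2 - 2*x*y + y**2 + y + 2.
Note: deg(f) ≤ deg(F) = 2; strict inequality happens when F is divisible by Z (lost terms).


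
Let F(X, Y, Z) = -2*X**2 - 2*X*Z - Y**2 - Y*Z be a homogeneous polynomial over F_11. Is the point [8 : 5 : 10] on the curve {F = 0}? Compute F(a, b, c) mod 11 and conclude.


F(8,5,10) ≡ 0 (mod 11); P is on the curve.

Evaluate F(8, 5, 10) term-by-term (mod 11).
  -2*X**2 ↦ -2·64·1·1 = -128
  -2*X*Z ↦ -2·8·1·10 = -160
  -Y**2 ↦ -1·1·25·1 = -25
  -Y*Z ↦ -1·1·5·10 = -50
Sum: F(8, 5, 10) = (-128) + (-160) + (-25) + (-50) = -363.
Reducing mod 11: -363 ≡ 0 (mod 11).
Since F(a, b, c) ≡ 0 (mod 11), P lies on the curve.


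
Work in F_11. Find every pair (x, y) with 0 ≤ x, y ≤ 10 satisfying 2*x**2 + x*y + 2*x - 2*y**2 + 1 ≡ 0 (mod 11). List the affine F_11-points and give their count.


Affine F_11-points: {(2, 4), (2, 8), (3, 9), (4, 5), (4, 8), (6, 4), (6, 10), (8, 6), (8, 9), (9, 5), (10, 6), (10, 10)}; count = 12.

For each of the 121 pairs (x, y) ∈ F_11², evaluate f(x, y) mod 11. Record the zeros.
  x = 0: [0↦1, 1↦10, 2↦4, 3↦5, 4↦2, 5↦6, 6↦6, 7↦2, 8↦5, 9↦4, 10↦10]  zeros at y ∈ ∅
  x = 1: [0↦5, 1↦4, 2↦10, 3↦1, 4↦10, 5↦4, 6↦5, 7↦2, 8↦6, 9↦6, 10↦2]  zeros at y ∈ ∅
  x = 2: [0↦2, 1↦2, 2↦9, 3↦1, 4↦0, 5↦6, 6↦8, 7↦6, 8↦0, 9↦1, 10↦9]  zeros at y ∈ {4, 8}
  x = 3: [0↦3, 1↦4, 2↦1, 3↦5, 4↦5, 5↦1, 6↦4, 7↦3, 8↦9, 9↦0, 10↦9]  zeros at y ∈ {9}
  x = 4: [0↦8, 1↦10, 2↦8, 3↦2, 4↦3, 5↦0, 6↦4, 7↦4, 8↦0, 9↦3, 10↦2]  zeros at y ∈ {5, 8}
  x = 5: [0↦6, 1↦9, 2↦8, 3↦3, 4↦5, 5↦3, 6↦8, 7↦9, 8↦6, 9↦10, 10↦10]  zeros at y ∈ ∅
  x = 6: [0↦8, 1↦1, 2↦1, 3↦8, 4↦0, 5↦10, 6↦5, 7↦7, 8↦5, 9↦10, 10↦0]  zeros at y ∈ {4, 10}
  x = 7: [0↦3, 1↦8, 2↦9, 3↦6, 4↦10, 5↦10, 6↦6, 7↦9, 8↦8, 9↦3, 10↦5]  zeros at y ∈ ∅
  x = 8: [0↦2, 1↦8, 2↦10, 3↦8, 4↦2, 5↦3, 6↦0, 7↦4, 8↦4, 9↦0, 10↦3]  zeros at y ∈ {6, 9}
  x = 9: [0↦5, 1↦1, 2↦4, 3↦3, 4↦9, 5↦0, 6↦9, 7↦3, 8↦4, 9↦1, 10↦5]  zeros at y ∈ {5}
  x = 10: [0↦1, 1↦9, 2↦2, 3↦2, 4↦9, 5↦1, 6↦0, 7↦6, 8↦8, 9↦6, 10↦0]  zeros at y ∈ {6, 10}
Collecting zeros: affine points = {(2, 4), (2, 8), (3, 9), (4, 5), (4, 8), (6, 4), (6, 10), (8, 6), (8, 9), (9, 5), (10, 6), (10, 10)}.
Total count |C(F_11)_aff| = 12.


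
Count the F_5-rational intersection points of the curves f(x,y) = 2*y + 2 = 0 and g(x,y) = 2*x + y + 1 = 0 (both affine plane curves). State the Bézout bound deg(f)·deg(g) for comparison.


Common zeros: {(0, 4)}; count = 1; Bézout bound = 1.

deg(f) = 1, deg(g) = 1, so Bézout bound = 1.
Scan x ∈ F_5. For each x, list the y ∈ F_5 with f(x, y) ≡ 0 and those with g(x, y) ≡ 0 (mod 5); the common zeros in that column are the intersection.
  x = 0: f ≡ 0 at y ∈ {4}; g ≡ 0 at y ∈ {4}; common: {4}.
  x = 1: f ≡ 0 at y ∈ {4}; g ≡ 0 at y ∈ {2}; common: ∅.
  x = 2: f ≡ 0 at y ∈ {4}; g ≡ 0 at y ∈ {0}; common: ∅.
  x = 3: f ≡ 0 at y ∈ {4}; g ≡ 0 at y ∈ {3}; common: ∅.
  x = 4: f ≡ 0 at y ∈ {4}; g ≡ 0 at y ∈ {1}; common: ∅.
Collecting: common zeros = {(0, 4)}, so the count is 1.
Comparison with the Bézout bound: 1 ≤ 1 = deg(f)·deg(g), as expected for curves with no common component (the bound is attained).


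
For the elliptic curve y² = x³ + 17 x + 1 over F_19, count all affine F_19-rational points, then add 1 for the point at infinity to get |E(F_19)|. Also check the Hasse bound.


Affine points = {(0, 1), (0, 18), (1, 0), (2, 9), (2, 10), (4, 0), (7, 8), (7, 11), (9, 3), (9, 16), (13, 5), (13, 14), (14, 0), (17, 4), (17, 15)}; affine count = 15; |E(F_19)| = 16.

Discriminant check: Δ ∝ 4a³ + 27b² = 4·17³ + 27·1² = 4·4913 + 27·1 ≡ 14 (mod 19). Nonzero ⇒ E is nonsingular.
For each x ∈ F_19, compute rhs = x³ + 17·x + 1 mod 19, then count y ∈ F_19 with y² ≡ rhs.
  x = 0: rhs = 1, matching y values: 1, 18 (2 points).
  x = 1: rhs = 0, matching y values: 0 (1 points).
  x = 2: rhs = 5, matching y values: 9, 10 (2 points).
  x = 3: rhs = 3, matching y values: none (0 points).
  x = 4: rhs = 0, matching y values: 0 (1 points).
  x = 5: rhs = 2, matching y values: none (0 points).
  x = 6: rhs = 15, matching y values: none (0 points).
  x = 7: rhs = 7, matching y values: 8, 11 (2 points).
  x = 8: rhs = 3, matching y values: none (0 points).
  x = 9: rhs = 9, matching y values: 3, 16 (2 points).
  x = 10: rhs = 12, matching y values: none (0 points).
  x = 11: rhs = 18, matching y values: none (0 points).
  x = 12: rhs = 14, matching y values: none (0 points).
  x = 13: rhs = 6, matching y values: 5, 14 (2 points).
  x = 14: rhs = 0, matching y values: 0 (1 points).
  x = 15: rhs = 2, matching y values: none (0 points).
  x = 16: rhs = 18, matching y values: none (0 points).
  x = 17: rhs = 16, matching y values: 4, 15 (2 points).
  x = 18: rhs = 2, matching y values: none (0 points).
Total affine count: 15.
Full point count |E(F_19)| = 15 + 1 = 16.
Hasse bound: |16 − (19+1)| = |-4| = 4 ≤ 2√19 ≈ 8.7178 ✓.


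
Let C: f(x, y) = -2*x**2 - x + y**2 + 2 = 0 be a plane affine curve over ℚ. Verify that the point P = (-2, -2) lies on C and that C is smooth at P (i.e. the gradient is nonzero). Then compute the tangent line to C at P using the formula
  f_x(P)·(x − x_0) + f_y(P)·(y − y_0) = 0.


Tangent line at P: 7*x - 4*y + 6 = 0.

Step 1: f(-2, -2) = 0, so P lies on C.
Step 2: partial derivatives
  f_x(x, y) = -4*x - 1, f_y(x, y) = 2*y.
  f_x(P) = 7, f_y(P) = -4 (gradient nonzero, so P is smooth).
Step 3: tangent line at P: 7·(x − -2) + -4·(y − -2) = 0.
Expanding: 7*x - 4*y + 6 = 0.


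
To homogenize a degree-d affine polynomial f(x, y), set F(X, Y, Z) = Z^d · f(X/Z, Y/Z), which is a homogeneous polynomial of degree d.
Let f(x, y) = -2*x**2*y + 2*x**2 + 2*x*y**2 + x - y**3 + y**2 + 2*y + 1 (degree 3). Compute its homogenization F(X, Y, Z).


F(X, Y, Z) = -2*X**2*Y + 2*X**2*Z + 2*X*Y**2 + X*Z**2 - Y**3 + Y**2*Z + 2*Y*Z**2 + Z**3

deg(f) = 3.
Substitute x = X/Z, y = Y/Z into f, then multiply by Z^3.
  monomial -2·x^2·y^1 ↦ -2·X^2·Y^1·Z^0.
  monomial 2·x^2·y^0 ↦ 2·X^2·Y^0·Z^1.
  monomial 2·x^1·y^2 ↦ 2·X^1·Y^2·Z^0.
  monomial 1·x^1·y^0 ↦ 1·X^1·Y^0·Z^2.
  monomial -1·x^0·y^3 ↦ -1·X^0·Y^3·Z^0.
  monomial 1·x^0·y^2 ↦ 1·X^0·Y^2·Z^1.
  monomial 2·x^0·y^1 ↦ 2·X^0·Y^1·Z^2.
  monomial 1·x^0·y^0 ↦ 1·X^0·Y^0·Z^3.
Collecting: F(X, Y, Z) = -2*X**2*Y + 2*X**2*Z + 2*X*Y**2 + X*Z**2 - Y**3 + Y**2*Z + 2*Y*Z**2 + Z**3.


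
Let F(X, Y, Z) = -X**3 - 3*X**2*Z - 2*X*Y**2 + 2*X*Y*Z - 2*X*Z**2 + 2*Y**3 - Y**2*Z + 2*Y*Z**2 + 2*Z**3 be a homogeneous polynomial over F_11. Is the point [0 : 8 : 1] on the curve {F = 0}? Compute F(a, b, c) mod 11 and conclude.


F(0,8,1) ≡ 10 (mod 11); P is NOT on the curve.

Evaluate F(0, 8, 1) term-by-term (mod 11).
  -X**3 ↦ -1·0·1·1 = 0
  -3*X**2*Z ↦ -3·0·1·1 = 0
  -2*X*Y**2 ↦ -2·0·64·1 = 0
  2*X*Y*Z ↦ 2·0·8·1 = 0
  -2*X*Z**2 ↦ -2·0·1·1 = 0
  2*Y**3 ↦ 2·1·512·1 = 1024
  -Y**2*Z ↦ -1·1·64·1 = -64
  2*Y*Z**2 ↦ 2·1·8·1 = 16
  2*Z**3 ↦ 2·1·1·1 = 2
Sum: F(0, 8, 1) = (0) + (0) + (0) + (0) + (0) + (1024) + (-64) + (16) + (2) = 978.
Reducing mod 11: 978 ≡ 10 (mod 11).
Since F(a, b, c) ≡ 10 ≠ 0 (mod 11), P does NOT lie on the curve.


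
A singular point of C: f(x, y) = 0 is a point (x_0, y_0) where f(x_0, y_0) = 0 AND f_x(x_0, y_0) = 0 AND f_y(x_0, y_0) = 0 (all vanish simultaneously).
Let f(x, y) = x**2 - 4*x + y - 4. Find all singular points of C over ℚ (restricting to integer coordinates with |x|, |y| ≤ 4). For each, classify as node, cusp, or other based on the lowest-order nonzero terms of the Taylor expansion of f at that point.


No singular points in the scanned grid; C is smooth there.

Compute partial derivatives:
  f_x = 2*x - 4.
  f_y = 1.
f_y = 1 is a nonzero constant, so f_y never vanishes: no point (x, y) can satisfy f = f_x = f_y = 0. In particular no (x, y) ∈ {−4, ..., 4}² is singular; the curve is smooth.


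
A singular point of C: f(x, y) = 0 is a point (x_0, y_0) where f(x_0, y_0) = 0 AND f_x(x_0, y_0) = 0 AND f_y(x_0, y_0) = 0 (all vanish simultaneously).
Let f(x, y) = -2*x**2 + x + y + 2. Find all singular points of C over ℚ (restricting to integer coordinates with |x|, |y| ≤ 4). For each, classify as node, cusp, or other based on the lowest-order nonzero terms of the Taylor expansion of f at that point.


No singular points in the scanned grid; C is smooth there.

Compute partial derivatives:
  f_x = 1 - 4*x.
  f_y = 1.
f_y = 1 is a nonzero constant, so f_y never vanishes: no point (x, y) can satisfy f = f_x = f_y = 0. In particular no (x, y) ∈ {−4, ..., 4}² is singular; the curve is smooth.


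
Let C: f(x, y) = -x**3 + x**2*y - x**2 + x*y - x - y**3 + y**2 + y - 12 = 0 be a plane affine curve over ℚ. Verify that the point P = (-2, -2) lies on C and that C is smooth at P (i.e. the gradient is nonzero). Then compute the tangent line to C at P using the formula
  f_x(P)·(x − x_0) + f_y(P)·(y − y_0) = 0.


Tangent line at P: -3*x - 13*y - 32 = 0.

Step 1: f(-2, -2) = 0, so P lies on C.
Step 2: partial derivatives
  f_x(x, y) = -3*x**2 + 2*x*y - 2*x + y - 1, f_y(x, y) = x**2 + x - 3*y**2 + 2*y + 1.
  f_x(P) = -3, f_y(P) = -13 (gradient nonzero, so P is smooth).
Step 3: tangent line at P: -3·(x − -2) + -13·(y − -2) = 0.
Expanding: -3*x - 13*y - 32 = 0.


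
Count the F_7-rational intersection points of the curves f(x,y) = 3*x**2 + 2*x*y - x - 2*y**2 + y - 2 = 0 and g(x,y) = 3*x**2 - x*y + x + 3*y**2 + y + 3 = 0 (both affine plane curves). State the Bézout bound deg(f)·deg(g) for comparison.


Common zeros: {(1, 0), (3, 5)}; count = 2; Bézout bound = 4.

deg(f) = 2, deg(g) = 2, so Bézout bound = 4.
Scan x ∈ F_7. For each x, list the y ∈ F_7 with f(x, y) ≡ 0 and those with g(x, y) ≡ 0 (mod 7); the common zeros in that column are the intersection.
  x = 0: f ≡ 0 at y ∈ ∅; g ≡ 0 at y ∈ {1}; common: ∅.
  x = 1: f ≡ 0 at y ∈ {0, 5}; g ≡ 0 at y ∈ {0}; common: {0}.
  x = 2: f ≡ 0 at y ∈ ∅; g ≡ 0 at y ∈ {6}; common: ∅.
  x = 3: f ≡ 0 at y ∈ {2, 5}; g ≡ 0 at y ∈ {5}; common: {5}.
  x = 4: f ≡ 0 at y ∈ {0, 1}; g ≡ 0 at y ∈ {4}; common: ∅.
  x = 5: f ≡ 0 at y ∈ {1}; g ≡ 0 at y ∈ {3}; common: ∅.
  x = 6: f ≡ 0 at y ∈ ∅; g ≡ 0 at y ∈ {2}; common: ∅.
Collecting: common zeros = {(1, 0), (3, 5)}, so the count is 2.
Comparison with the Bézout bound: 2 ≤ 4 = deg(f)·deg(g), as expected for curves with no common component (the affine F_7-count falls short of the bound because intersections may lie at infinity, over extension fields, or carry multiplicity).


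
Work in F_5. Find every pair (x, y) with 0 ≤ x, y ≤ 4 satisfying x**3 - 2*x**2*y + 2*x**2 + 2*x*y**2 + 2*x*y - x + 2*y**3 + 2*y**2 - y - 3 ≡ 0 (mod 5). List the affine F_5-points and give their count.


Affine F_5-points: {(0, 1), (2, 4), (4, 2)}; count = 3.

For each of the 25 pairs (x, y) ∈ F_5², evaluate f(x, y) mod 5. Record the zeros.
  x = 0: [0↦2, 1↦0, 2↦4, 3↦1, 4↦3]  zeros at y ∈ {1}
  x = 1: [0↦4, 1↦4, 2↦4, 3↦1, 4↦2]  zeros at y ∈ ∅
  x = 2: [0↦1, 1↦4, 2↦1, 3↦4, 4↦0]  zeros at y ∈ {4}
  x = 3: [0↦4, 1↦1, 2↦1, 3↦1, 4↦3]  zeros at y ∈ ∅
  x = 4: [0↦4, 1↦1, 2↦0, 3↦3, 4↦2]  zeros at y ∈ {2}
Collecting zeros: affine points = {(0, 1), (2, 4), (4, 2)}.
Total count |C(F_5)_aff| = 3.


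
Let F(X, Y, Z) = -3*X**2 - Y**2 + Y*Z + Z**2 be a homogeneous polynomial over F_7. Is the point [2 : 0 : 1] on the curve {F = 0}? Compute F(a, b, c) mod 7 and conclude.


F(2,0,1) ≡ 3 (mod 7); P is NOT on the curve.

Evaluate F(2, 0, 1) term-by-term (mod 7).
  -3*X**2 ↦ -3·4·1·1 = -12
  -Y**2 ↦ -1·1·0·1 = 0
  Y*Z ↦ 1·1·0·1 = 0
  Z**2 ↦ 1·1·1·1 = 1
Sum: F(2, 0, 1) = (-12) + (0) + (0) + (1) = -11.
Reducing mod 7: -11 ≡ 3 (mod 7).
Since F(a, b, c) ≡ 3 ≠ 0 (mod 7), P does NOT lie on the curve.


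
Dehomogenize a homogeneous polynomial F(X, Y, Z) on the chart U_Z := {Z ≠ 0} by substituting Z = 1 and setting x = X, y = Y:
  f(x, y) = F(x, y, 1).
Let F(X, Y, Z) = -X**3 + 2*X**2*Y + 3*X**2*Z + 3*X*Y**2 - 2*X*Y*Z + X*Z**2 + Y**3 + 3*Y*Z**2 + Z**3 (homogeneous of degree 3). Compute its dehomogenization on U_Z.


f(x, y) = -x**3 + 2*x**2*y + 3*x**2 + 3*x*y**2 - 2*x*y + x + y**3 + 3*y + 1

On U_Z we set Z = 1. Each monomial c·X^i·Y^j·Z^k in F becomes c·x^i·y^j·1^k = c·x^i·y^j.
Substituting Z = 1: F(X, Y, 1) = -x**3 + 2*x**2*y + 3*x**2 + 3*x*y**2 - 2*x*y + x + y**3 + 3*y + 1.
Note: deg(f) ≤ deg(F) = 3; strict inequality happens when F is divisible by Z (lost terms).


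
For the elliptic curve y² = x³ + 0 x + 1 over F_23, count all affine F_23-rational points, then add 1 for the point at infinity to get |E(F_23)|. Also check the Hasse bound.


Affine points = {(0, 1), (0, 22), (1, 5), (1, 18), (2, 3), (2, 20), (10, 9), (10, 14), (12, 2), (12, 21), (13, 6), (13, 17), (14, 10), (14, 13), (15, 8), (15, 15), (16, 7), (16, 16), (19, 11), (19, 12), (21, 4), (21, 19), (22, 0)}; affine count = 23; |E(F_23)| = 24.

Discriminant check: Δ ∝ 4a³ + 27b² = 4·0³ + 27·1² = 4·0 + 27·1 ≡ 4 (mod 23). Nonzero ⇒ E is nonsingular.
For each x ∈ F_23, compute rhs = x³ + 0·x + 1 mod 23, then count y ∈ F_23 with y² ≡ rhs.
  x = 0: rhs = 1, matching y values: 1, 22 (2 points).
  x = 1: rhs = 2, matching y values: 5, 18 (2 points).
  x = 2: rhs = 9, matching y values: 3, 20 (2 points).
  x = 3: rhs = 5, matching y values: none (0 points).
  x = 4: rhs = 19, matching y values: none (0 points).
  x = 5: rhs = 11, matching y values: none (0 points).
  x = 6: rhs = 10, matching y values: none (0 points).
  x = 7: rhs = 22, matching y values: none (0 points).
  x = 8: rhs = 7, matching y values: none (0 points).
  x = 9: rhs = 17, matching y values: none (0 points).
  x = 10: rhs = 12, matching y values: 9, 14 (2 points).
  x = 11: rhs = 21, matching y values: none (0 points).
  x = 12: rhs = 4, matching y values: 2, 21 (2 points).
  x = 13: rhs = 13, matching y values: 6, 17 (2 points).
  x = 14: rhs = 8, matching y values: 10, 13 (2 points).
  x = 15: rhs = 18, matching y values: 8, 15 (2 points).
  x = 16: rhs = 3, matching y values: 7, 16 (2 points).
  x = 17: rhs = 15, matching y values: none (0 points).
  x = 18: rhs = 14, matching y values: none (0 points).
  x = 19: rhs = 6, matching y values: 11, 12 (2 points).
  x = 20: rhs = 20, matching y values: none (0 points).
  x = 21: rhs = 16, matching y values: 4, 19 (2 points).
  x = 22: rhs = 0, matching y values: 0 (1 points).
Total affine count: 23.
Full point count |E(F_23)| = 23 + 1 = 24.
Hasse bound: |24 − (23+1)| = |0| = 0 ≤ 2√23 ≈ 9.5917 ✓.


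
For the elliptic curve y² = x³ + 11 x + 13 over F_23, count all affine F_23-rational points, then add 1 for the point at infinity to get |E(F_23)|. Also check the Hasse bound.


Affine points = {(0, 6), (0, 17), (1, 5), (1, 18), (3, 2), (3, 21), (4, 11), (4, 12), (5, 3), (5, 20), (9, 6), (9, 17), (11, 4), (11, 19), (14, 6), (14, 17), (21, 11), (21, 12), (22, 1), (22, 22)}; affine count = 20; |E(F_23)| = 21.

Discriminant check: Δ ∝ 4a³ + 27b² = 4·11³ + 27·13² = 4·1331 + 27·169 ≡ 20 (mod 23). Nonzero ⇒ E is nonsingular.
For each x ∈ F_23, compute rhs = x³ + 11·x + 13 mod 23, then count y ∈ F_23 with y² ≡ rhs.
  x = 0: rhs = 13, matching y values: 6, 17 (2 points).
  x = 1: rhs = 2, matching y values: 5, 18 (2 points).
  x = 2: rhs = 20, matching y values: none (0 points).
  x = 3: rhs = 4, matching y values: 2, 21 (2 points).
  x = 4: rhs = 6, matching y values: 11, 12 (2 points).
  x = 5: rhs = 9, matching y values: 3, 20 (2 points).
  x = 6: rhs = 19, matching y values: none (0 points).
  x = 7: rhs = 19, matching y values: none (0 points).
  x = 8: rhs = 15, matching y values: none (0 points).
  x = 9: rhs = 13, matching y values: 6, 17 (2 points).
  x = 10: rhs = 19, matching y values: none (0 points).
  x = 11: rhs = 16, matching y values: 4, 19 (2 points).
  x = 12: rhs = 10, matching y values: none (0 points).
  x = 13: rhs = 7, matching y values: none (0 points).
  x = 14: rhs = 13, matching y values: 6, 17 (2 points).
  x = 15: rhs = 11, matching y values: none (0 points).
  x = 16: rhs = 7, matching y values: none (0 points).
  x = 17: rhs = 7, matching y values: none (0 points).
  x = 18: rhs = 17, matching y values: none (0 points).
  x = 19: rhs = 20, matching y values: none (0 points).
  x = 20: rhs = 22, matching y values: none (0 points).
  x = 21: rhs = 6, matching y values: 11, 12 (2 points).
  x = 22: rhs = 1, matching y values: 1, 22 (2 points).
Total affine count: 20.
Full point count |E(F_23)| = 20 + 1 = 21.
Hasse bound: |21 − (23+1)| = |-3| = 3 ≤ 2√23 ≈ 9.5917 ✓.


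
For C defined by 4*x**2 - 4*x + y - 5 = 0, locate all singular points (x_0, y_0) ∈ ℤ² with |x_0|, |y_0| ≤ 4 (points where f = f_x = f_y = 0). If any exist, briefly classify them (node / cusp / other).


No singular points in the scanned grid; C is smooth there.

Compute partial derivatives:
  f_x = 8*x - 4.
  f_y = 1.
f_y = 1 is a nonzero constant, so f_y never vanishes: no point (x, y) can satisfy f = f_x = f_y = 0. In particular no (x, y) ∈ {−4, ..., 4}² is singular; the curve is smooth.


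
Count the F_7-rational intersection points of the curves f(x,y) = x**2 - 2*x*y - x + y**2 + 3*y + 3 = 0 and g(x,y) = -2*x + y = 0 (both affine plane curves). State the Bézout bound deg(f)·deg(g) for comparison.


Common zeros: ∅; count = 0; Bézout bound = 2.

deg(f) = 2, deg(g) = 1, so Bézout bound = 2.
Scan x ∈ F_7. For each x, list the y ∈ F_7 with f(x, y) ≡ 0 and those with g(x, y) ≡ 0 (mod 7); the common zeros in that column are the intersection.
  x = 0: f ≡ 0 at y ∈ {1, 3}; g ≡ 0 at y ∈ {0}; common: ∅.
  x = 1: f ≡ 0 at y ∈ ∅; g ≡ 0 at y ∈ {2}; common: ∅.
  x = 2: f ≡ 0 at y ∈ {2, 6}; g ≡ 0 at y ∈ {4}; common: ∅.
  x = 3: f ≡ 0 at y ∈ {1, 2}; g ≡ 0 at y ∈ {6}; common: ∅.
  x = 4: f ≡ 0 at y ∈ {6}; g ≡ 0 at y ∈ {1}; common: ∅.
  x = 5: f ≡ 0 at y ∈ ∅; g ≡ 0 at y ∈ {3}; common: ∅.
  x = 6: f ≡ 0 at y ∈ ∅; g ≡ 0 at y ∈ {5}; common: ∅.
Collecting: common zeros = ∅, so the count is 0.
Comparison with the Bézout bound: 0 ≤ 2 = deg(f)·deg(g), as expected for curves with no common component (the affine F_7-count falls short of the bound because intersections may lie at infinity, over extension fields, or carry multiplicity).


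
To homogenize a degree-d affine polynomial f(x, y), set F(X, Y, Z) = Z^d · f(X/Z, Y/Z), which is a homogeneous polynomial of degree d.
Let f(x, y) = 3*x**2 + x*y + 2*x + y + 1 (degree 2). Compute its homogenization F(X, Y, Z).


F(X, Y, Z) = 3*X**2 + X*Y + 2*X*Z + Y*Z + Z**2

deg(f) = 2.
Substitute x = X/Z, y = Y/Z into f, then multiply by Z^2.
  monomial 3·x^2·y^0 ↦ 3·X^2·Y^0·Z^0.
  monomial 1·x^1·y^1 ↦ 1·X^1·Y^1·Z^0.
  monomial 2·x^1·y^0 ↦ 2·X^1·Y^0·Z^1.
  monomial 1·x^0·y^1 ↦ 1·X^0·Y^1·Z^1.
  monomial 1·x^0·y^0 ↦ 1·X^0·Y^0·Z^2.
Collecting: F(X, Y, Z) = 3*X**2 + X*Y + 2*X*Z + Y*Z + Z**2.


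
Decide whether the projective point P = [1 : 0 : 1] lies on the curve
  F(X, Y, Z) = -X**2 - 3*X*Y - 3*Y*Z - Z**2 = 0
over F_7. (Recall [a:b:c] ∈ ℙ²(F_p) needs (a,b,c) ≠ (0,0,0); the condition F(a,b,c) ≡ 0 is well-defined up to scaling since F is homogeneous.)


F(1,0,1) ≡ 5 (mod 7); P is NOT on the curve.

Evaluate F(1, 0, 1) term-by-term (mod 7).
  -X**2 ↦ -1·1·1·1 = -1
  -3*X*Y ↦ -3·1·0·1 = 0
  -3*Y*Z ↦ -3·1·0·1 = 0
  -Z**2 ↦ -1·1·1·1 = -1
Sum: F(1, 0, 1) = (-1) + (0) + (0) + (-1) = -2.
Reducing mod 7: -2 ≡ 5 (mod 7).
Since F(a, b, c) ≡ 5 ≠ 0 (mod 7), P does NOT lie on the curve.


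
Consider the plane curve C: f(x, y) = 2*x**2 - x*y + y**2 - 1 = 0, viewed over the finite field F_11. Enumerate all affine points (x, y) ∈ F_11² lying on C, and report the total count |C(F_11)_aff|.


Affine F_11-points: {(0, 1), (0, 10), (2, 5), (2, 8), (5, 6), (5, 10), (6, 1), (6, 5), (9, 3), (9, 6)}; count = 10.

For each of the 121 pairs (x, y) ∈ F_11², evaluate f(x, y) mod 11. Record the zeros.
  x = 0: [0↦10, 1↦0, 2↦3, 3↦8, 4↦4, 5↦2, 6↦2, 7↦4, 8↦8, 9↦3, 10↦0]  zeros at y ∈ {1, 10}
  x = 1: [0↦1, 1↦1, 2↦3, 3↦7, 4↦2, 5↦10, 6↦9, 7↦10, 8↦2, 9↦7, 10↦3]  zeros at y ∈ ∅
  x = 2: [0↦7, 1↦6, 2↦7, 3↦10, 4↦4, 5↦0, 6↦9, 7↦9, 8↦0, 9↦4, 10↦10]  zeros at y ∈ {5, 8}
  x = 3: [0↦6, 1↦4, 2↦4, 3↦6, 4↦10, 5↦5, 6↦2, 7↦1, 8↦2, 9↦5, 10↦10]  zeros at y ∈ ∅
  x = 4: [0↦9, 1↦6, 2↦5, 3↦6, 4↦9, 5↦3, 6↦10, 7↦8, 8↦8, 9↦10, 10↦3]  zeros at y ∈ ∅
  x = 5: [0↦5, 1↦1, 2↦10, 3↦10, 4↦1, 5↦5, 6↦0, 7↦8, 8↦7, 9↦8, 10↦0]  zeros at y ∈ {6, 10}
  x = 6: [0↦5, 1↦0, 2↦8, 3↦7, 4↦8, 5↦0, 6↦5, 7↦1, 8↦10, 9↦10, 10↦1]  zeros at y ∈ {1, 5}
  x = 7: [0↦9, 1↦3, 2↦10, 3↦8, 4↦8, 5↦10, 6↦3, 7↦9, 8↦6, 9↦5, 10↦6]  zeros at y ∈ ∅
  x = 8: [0↦6, 1↦10, 2↦5, 3↦2, 4↦1, 5↦2, 6↦5, 7↦10, 8↦6, 9↦4, 10↦4]  zeros at y ∈ ∅
  x = 9: [0↦7, 1↦10, 2↦4, 3↦0, 4↦9, 5↦9, 6↦0, 7↦4, 8↦10, 9↦7, 10↦6]  zeros at y ∈ {3, 6}
  x = 10: [0↦1, 1↦3, 2↦7, 3↦2, 4↦10, 5↦9, 6↦10, 7↦2, 8↦7, 9↦3, 10↦1]  zeros at y ∈ ∅
Collecting zeros: affine points = {(0, 1), (0, 10), (2, 5), (2, 8), (5, 6), (5, 10), (6, 1), (6, 5), (9, 3), (9, 6)}.
Total count |C(F_11)_aff| = 10.


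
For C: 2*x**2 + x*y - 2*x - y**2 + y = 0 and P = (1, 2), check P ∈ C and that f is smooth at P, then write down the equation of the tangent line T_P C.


Tangent line at P: 4*x - 2*y = 0.

Step 1: f(1, 2) = 0, so P lies on C.
Step 2: partial derivatives
  f_x(x, y) = 4*x + y - 2, f_y(x, y) = x - 2*y + 1.
  f_x(P) = 4, f_y(P) = -2 (gradient nonzero, so P is smooth).
Step 3: tangent line at P: 4·(x − 1) + -2·(y − 2) = 0.
Expanding: 4*x - 2*y = 0.


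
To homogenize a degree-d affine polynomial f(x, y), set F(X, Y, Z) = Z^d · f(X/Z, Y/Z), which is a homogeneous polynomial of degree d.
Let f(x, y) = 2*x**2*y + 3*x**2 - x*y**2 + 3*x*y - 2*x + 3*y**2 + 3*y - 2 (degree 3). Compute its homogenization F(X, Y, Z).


F(X, Y, Z) = 2*X**2*Y + 3*X**2*Z - X*Y**2 + 3*X*Y*Z - 2*X*Z**2 + 3*Y**2*Z + 3*Y*Z**2 - 2*Z**3

deg(f) = 3.
Substitute x = X/Z, y = Y/Z into f, then multiply by Z^3.
  monomial 2·x^2·y^1 ↦ 2·X^2·Y^1·Z^0.
  monomial 3·x^2·y^0 ↦ 3·X^2·Y^0·Z^1.
  monomial -1·x^1·y^2 ↦ -1·X^1·Y^2·Z^0.
  monomial 3·x^1·y^1 ↦ 3·X^1·Y^1·Z^1.
  monomial -2·x^1·y^0 ↦ -2·X^1·Y^0·Z^2.
  monomial 3·x^0·y^2 ↦ 3·X^0·Y^2·Z^1.
  monomial 3·x^0·y^1 ↦ 3·X^0·Y^1·Z^2.
  monomial -2·x^0·y^0 ↦ -2·X^0·Y^0·Z^3.
Collecting: F(X, Y, Z) = 2*X**2*Y + 3*X**2*Z - X*Y**2 + 3*X*Y*Z - 2*X*Z**2 + 3*Y**2*Z + 3*Y*Z**2 - 2*Z**3.


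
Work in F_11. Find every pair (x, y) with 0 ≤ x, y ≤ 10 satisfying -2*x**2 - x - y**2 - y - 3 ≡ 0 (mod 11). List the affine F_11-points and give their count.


Affine F_11-points: {(0, 5), (2, 4), (2, 6), (3, 4), (3, 6), (5, 5), (7, 1), (7, 9), (9, 1), (9, 9)}; count = 10.

For each of the 121 pairs (x, y) ∈ F_11², evaluate f(x, y) mod 11. Record the zeros.
  x = 0: [0↦8, 1↦6, 2↦2, 3↦7, 4↦10, 5↦0, 6↦10, 7↦7, 8↦2, 9↦6, 10↦8]  zeros at y ∈ {5}
  x = 1: [0↦5, 1↦3, 2↦10, 3↦4, 4↦7, 5↦8, 6↦7, 7↦4, 8↦10, 9↦3, 10↦5]  zeros at y ∈ ∅
  x = 2: [0↦9, 1↦7, 2↦3, 3↦8, 4↦0, 5↦1, 6↦0, 7↦8, 8↦3, 9↦7, 10↦9]  zeros at y ∈ {4, 6}
  x = 3: [0↦9, 1↦7, 2↦3, 3↦8, 4↦0, 5↦1, 6↦0, 7↦8, 8↦3, 9↦7, 10↦9]  zeros at y ∈ {4, 6}
  x = 4: [0↦5, 1↦3, 2↦10, 3↦4, 4↦7, 5↦8, 6↦7, 7↦4, 8↦10, 9↦3, 10↦5]  zeros at y ∈ ∅
  x = 5: [0↦8, 1↦6, 2↦2, 3↦7, 4↦10, 5↦0, 6↦10, 7↦7, 8↦2, 9↦6, 10↦8]  zeros at y ∈ {5}
  x = 6: [0↦7, 1↦5, 2↦1, 3↦6, 4↦9, 5↦10, 6↦9, 7↦6, 8↦1, 9↦5, 10↦7]  zeros at y ∈ ∅
  x = 7: [0↦2, 1↦0, 2↦7, 3↦1, 4↦4, 5↦5, 6↦4, 7↦1, 8↦7, 9↦0, 10↦2]  zeros at y ∈ {1, 9}
  x = 8: [0↦4, 1↦2, 2↦9, 3↦3, 4↦6, 5↦7, 6↦6, 7↦3, 8↦9, 9↦2, 10↦4]  zeros at y ∈ ∅
  x = 9: [0↦2, 1↦0, 2↦7, 3↦1, 4↦4, 5↦5, 6↦4, 7↦1, 8↦7, 9↦0, 10↦2]  zeros at y ∈ {1, 9}
  x = 10: [0↦7, 1↦5, 2↦1, 3↦6, 4↦9, 5↦10, 6↦9, 7↦6, 8↦1, 9↦5, 10↦7]  zeros at y ∈ ∅
Collecting zeros: affine points = {(0, 5), (2, 4), (2, 6), (3, 4), (3, 6), (5, 5), (7, 1), (7, 9), (9, 1), (9, 9)}.
Total count |C(F_11)_aff| = 10.


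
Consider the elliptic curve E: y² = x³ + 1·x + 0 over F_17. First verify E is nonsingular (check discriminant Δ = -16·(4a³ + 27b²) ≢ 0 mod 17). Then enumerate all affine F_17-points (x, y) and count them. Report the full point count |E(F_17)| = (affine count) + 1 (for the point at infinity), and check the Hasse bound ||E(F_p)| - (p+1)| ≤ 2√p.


Affine points = {(0, 0), (1, 6), (1, 11), (3, 8), (3, 9), (4, 0), (6, 1), (6, 16), (11, 4), (11, 13), (13, 0), (14, 2), (14, 15), (16, 7), (16, 10)}; affine count = 15; |E(F_17)| = 16.

Discriminant check: Δ ∝ 4a³ + 27b² = 4·1³ + 27·0² = 4·1 + 27·0 ≡ 4 (mod 17). Nonzero ⇒ E is nonsingular.
For each x ∈ F_17, compute rhs = x³ + 1·x + 0 mod 17, then count y ∈ F_17 with y² ≡ rhs.
  x = 0: rhs = 0, matching y values: 0 (1 points).
  x = 1: rhs = 2, matching y values: 6, 11 (2 points).
  x = 2: rhs = 10, matching y values: none (0 points).
  x = 3: rhs = 13, matching y values: 8, 9 (2 points).
  x = 4: rhs = 0, matching y values: 0 (1 points).
  x = 5: rhs = 11, matching y values: none (0 points).
  x = 6: rhs = 1, matching y values: 1, 16 (2 points).
  x = 7: rhs = 10, matching y values: none (0 points).
  x = 8: rhs = 10, matching y values: none (0 points).
  x = 9: rhs = 7, matching y values: none (0 points).
  x = 10: rhs = 7, matching y values: none (0 points).
  x = 11: rhs = 16, matching y values: 4, 13 (2 points).
  x = 12: rhs = 6, matching y values: none (0 points).
  x = 13: rhs = 0, matching y values: 0 (1 points).
  x = 14: rhs = 4, matching y values: 2, 15 (2 points).
  x = 15: rhs = 7, matching y values: none (0 points).
  x = 16: rhs = 15, matching y values: 7, 10 (2 points).
Total affine count: 15.
Full point count |E(F_17)| = 15 + 1 = 16.
Hasse bound: |16 − (17+1)| = |-2| = 2 ≤ 2√17 ≈ 8.2462 ✓.


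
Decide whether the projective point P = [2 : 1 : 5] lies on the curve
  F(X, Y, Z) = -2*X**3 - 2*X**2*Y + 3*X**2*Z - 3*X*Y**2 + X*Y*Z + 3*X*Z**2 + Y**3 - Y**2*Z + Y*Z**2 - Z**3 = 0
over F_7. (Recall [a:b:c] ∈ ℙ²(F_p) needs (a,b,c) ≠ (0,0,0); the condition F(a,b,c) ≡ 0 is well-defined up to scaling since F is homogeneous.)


F(2,1,5) ≡ 2 (mod 7); P is NOT on the curve.

Evaluate F(2, 1, 5) term-by-term (mod 7).
  -2*X**3 ↦ -2·8·1·1 = -16
  -2*X**2*Y ↦ -2·4·1·1 = -8
  3*X**2*Z ↦ 3·4·1·5 = 60
  -3*X*Y**2 ↦ -3·2·1·1 = -6
  X*Y*Z ↦ 1·2·1·5 = 10
  3*X*Z**2 ↦ 3·2·1·25 = 150
  Y**3 ↦ 1·1·1·1 = 1
  -Y**2*Z ↦ -1·1·1·5 = -5
  Y*Z**2 ↦ 1·1·1·25 = 25
  -Z**3 ↦ -1·1·1·125 = -125
Sum: F(2, 1, 5) = (-16) + (-8) + (60) + (-6) + (10) + (150) + (1) + (-5) + (25) + (-125) = 86.
Reducing mod 7: 86 ≡ 2 (mod 7).
Since F(a, b, c) ≡ 2 ≠ 0 (mod 7), P does NOT lie on the curve.


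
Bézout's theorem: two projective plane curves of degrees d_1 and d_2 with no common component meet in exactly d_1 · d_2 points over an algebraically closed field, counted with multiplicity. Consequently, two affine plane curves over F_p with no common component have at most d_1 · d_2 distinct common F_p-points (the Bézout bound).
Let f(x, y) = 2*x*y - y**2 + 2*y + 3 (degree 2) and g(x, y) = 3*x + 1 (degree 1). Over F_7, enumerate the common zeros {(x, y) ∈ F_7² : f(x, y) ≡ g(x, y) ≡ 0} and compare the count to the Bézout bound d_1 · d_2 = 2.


Common zeros: ∅; count = 0; Bézout bound = 2.

deg(f) = 2, deg(g) = 1, so Bézout bound = 2.
Scan x ∈ F_7. For each x, list the y ∈ F_7 with f(x, y) ≡ 0 and those with g(x, y) ≡ 0 (mod 7); the common zeros in that column are the intersection.
  x = 0: f ≡ 0 at y ∈ {3, 6}; g ≡ 0 at y ∈ ∅; common: ∅.
  x = 1: f ≡ 0 at y ∈ {2}; g ≡ 0 at y ∈ ∅; common: ∅.
  x = 2: f ≡ 0 at y ∈ ∅; g ≡ 0 at y ∈ {0, 1, 2, 3, 4, 5, 6}; common: ∅.
  x = 3: f ≡ 0 at y ∈ ∅; g ≡ 0 at y ∈ ∅; common: ∅.
  x = 4: f ≡ 0 at y ∈ {5}; g ≡ 0 at y ∈ ∅; common: ∅.
  x = 5: f ≡ 0 at y ∈ {1, 4}; g ≡ 0 at y ∈ ∅; common: ∅.
  x = 6: f ≡ 0 at y ∈ ∅; g ≡ 0 at y ∈ ∅; common: ∅.
Collecting: common zeros = ∅, so the count is 0.
Comparison with the Bézout bound: 0 ≤ 2 = deg(f)·deg(g), as expected for curves with no common component (the affine F_7-count falls short of the bound because intersections may lie at infinity, over extension fields, or carry multiplicity).


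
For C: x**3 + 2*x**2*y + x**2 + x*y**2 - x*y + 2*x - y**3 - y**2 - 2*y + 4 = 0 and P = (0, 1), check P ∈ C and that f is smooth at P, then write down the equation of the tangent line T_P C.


Tangent line at P: 2*x - 7*y + 7 = 0.

Step 1: f(0, 1) = 0, so P lies on C.
Step 2: partial derivatives
  f_x(x, y) = 3*x**2 + 4*x*y + 2*x + y**2 - y + 2, f_y(x, y) = 2*x**2 + 2*x*y - x - 3*y**2 - 2*y - 2.
  f_x(P) = 2, f_y(P) = -7 (gradient nonzero, so P is smooth).
Step 3: tangent line at P: 2·(x − 0) + -7·(y − 1) = 0.
Expanding: 2*x - 7*y + 7 = 0.


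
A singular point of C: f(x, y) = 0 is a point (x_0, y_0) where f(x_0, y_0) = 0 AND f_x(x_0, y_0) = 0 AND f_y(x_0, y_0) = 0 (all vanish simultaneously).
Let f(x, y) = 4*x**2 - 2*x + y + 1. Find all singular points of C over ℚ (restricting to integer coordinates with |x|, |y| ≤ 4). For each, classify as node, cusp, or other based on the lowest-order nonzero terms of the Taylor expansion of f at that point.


No singular points in the scanned grid; C is smooth there.

Compute partial derivatives:
  f_x = 8*x - 2.
  f_y = 1.
f_y = 1 is a nonzero constant, so f_y never vanishes: no point (x, y) can satisfy f = f_x = f_y = 0. In particular no (x, y) ∈ {−4, ..., 4}² is singular; the curve is smooth.


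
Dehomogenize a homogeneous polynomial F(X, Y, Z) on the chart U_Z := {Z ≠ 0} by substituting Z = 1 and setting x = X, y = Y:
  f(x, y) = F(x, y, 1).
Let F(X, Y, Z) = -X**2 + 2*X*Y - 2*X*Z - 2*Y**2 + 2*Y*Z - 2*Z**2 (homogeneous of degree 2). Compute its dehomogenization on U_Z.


f(x, y) = -x**2 + 2*x*y - 2*x - 2*y**2 + 2*y - 2

On U_Z we set Z = 1. Each monomial c·X^i·Y^j·Z^k in F becomes c·x^i·y^j·1^k = c·x^i·y^j.
Substituting Z = 1: F(X, Y, 1) = -x**2 + 2*x*y - 2*x - 2*y**2 + 2*y - 2.
Note: deg(f) ≤ deg(F) = 2; strict inequality happens when F is divisible by Z (lost terms).


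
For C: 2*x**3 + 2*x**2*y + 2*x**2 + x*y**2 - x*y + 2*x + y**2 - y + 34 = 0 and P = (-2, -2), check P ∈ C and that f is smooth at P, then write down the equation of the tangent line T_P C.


Tangent line at P: 40*x + 13*y + 106 = 0.

Step 1: f(-2, -2) = 0, so P lies on C.
Step 2: partial derivatives
  f_x(x, y) = 6*x**2 + 4*x*y + 4*x + y**2 - y + 2, f_y(x, y) = 2*x**2 + 2*x*y - x + 2*y - 1.
  f_x(P) = 40, f_y(P) = 13 (gradient nonzero, so P is smooth).
Step 3: tangent line at P: 40·(x − -2) + 13·(y − -2) = 0.
Expanding: 40*x + 13*y + 106 = 0.


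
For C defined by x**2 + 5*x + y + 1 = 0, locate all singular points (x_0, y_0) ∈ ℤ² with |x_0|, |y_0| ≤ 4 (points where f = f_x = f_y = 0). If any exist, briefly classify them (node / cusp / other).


No singular points in the scanned grid; C is smooth there.

Compute partial derivatives:
  f_x = 2*x + 5.
  f_y = 1.
f_y = 1 is a nonzero constant, so f_y never vanishes: no point (x, y) can satisfy f = f_x = f_y = 0. In particular no (x, y) ∈ {−4, ..., 4}² is singular; the curve is smooth.


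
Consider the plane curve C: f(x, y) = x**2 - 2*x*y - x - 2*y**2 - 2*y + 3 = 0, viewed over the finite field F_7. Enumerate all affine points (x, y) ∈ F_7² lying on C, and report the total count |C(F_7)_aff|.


Affine F_7-points: {(0, 3)}; count = 1.

For each of the 49 pairs (x, y) ∈ F_7², evaluate f(x, y) mod 7. Record the zeros.
  x = 0: [0↦3, 1↦6, 2↦5, 3↦0, 4↦5, 5↦6, 6↦3]  zeros at y ∈ {3}
  x = 1: [0↦3, 1↦4, 2↦1, 3↦1, 4↦4, 5↦3, 6↦5]  zeros at y ∈ ∅
  x = 2: [0↦5, 1↦4, 2↦6, 3↦4, 4↦5, 5↦2, 6↦2]  zeros at y ∈ ∅
  x = 3: [0↦2, 1↦6, 2↦6, 3↦2, 4↦1, 5↦3, 6↦1]  zeros at y ∈ ∅
  x = 4: [0↦1, 1↦3, 2↦1, 3↦2, 4↦6, 5↦6, 6↦2]  zeros at y ∈ ∅
  x = 5: [0↦2, 1↦2, 2↦5, 3↦4, 4↦6, 5↦4, 6↦5]  zeros at y ∈ ∅
  x = 6: [0↦5, 1↦3, 2↦4, 3↦1, 4↦1, 5↦4, 6↦3]  zeros at y ∈ ∅
Collecting zeros: affine points = {(0, 3)}.
Total count |C(F_7)_aff| = 1.


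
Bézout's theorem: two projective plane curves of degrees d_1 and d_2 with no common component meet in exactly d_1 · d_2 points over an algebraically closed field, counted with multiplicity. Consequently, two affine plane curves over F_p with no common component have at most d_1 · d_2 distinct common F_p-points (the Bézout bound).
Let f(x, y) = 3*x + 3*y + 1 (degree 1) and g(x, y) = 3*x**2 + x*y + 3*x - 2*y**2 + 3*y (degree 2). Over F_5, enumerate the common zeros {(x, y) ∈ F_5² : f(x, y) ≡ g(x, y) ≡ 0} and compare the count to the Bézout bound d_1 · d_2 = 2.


Common zeros: ∅; count = 0; Bézout bound = 2.

deg(f) = 1, deg(g) = 2, so Bézout bound = 2.
Scan x ∈ F_5. For each x, list the y ∈ F_5 with f(x, y) ≡ 0 and those with g(x, y) ≡ 0 (mod 5); the common zeros in that column are the intersection.
  x = 0: f ≡ 0 at y ∈ {3}; g ≡ 0 at y ∈ {0, 4}; common: ∅.
  x = 1: f ≡ 0 at y ∈ {2}; g ≡ 0 at y ∈ {3, 4}; common: ∅.
  x = 2: f ≡ 0 at y ∈ {1}; g ≡ 0 at y ∈ {2, 3}; common: ∅.
  x = 3: f ≡ 0 at y ∈ {0}; g ≡ 0 at y ∈ {1, 2}; common: ∅.
  x = 4: f ≡ 0 at y ∈ {4}; g ≡ 0 at y ∈ {0, 1}; common: ∅.
Collecting: common zeros = ∅, so the count is 0.
Comparison with the Bézout bound: 0 ≤ 2 = deg(f)·deg(g), as expected for curves with no common component (the affine F_5-count falls short of the bound because intersections may lie at infinity, over extension fields, or carry multiplicity).
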